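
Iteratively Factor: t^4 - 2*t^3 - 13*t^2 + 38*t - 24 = (t - 1)*(t^3 - t^2 - 14*t + 24) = (t - 3)*(t - 1)*(t^2 + 2*t - 8) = (t - 3)*(t - 1)*(t + 4)*(t - 2)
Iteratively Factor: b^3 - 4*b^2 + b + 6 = (b - 2)*(b^2 - 2*b - 3) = (b - 3)*(b - 2)*(b + 1)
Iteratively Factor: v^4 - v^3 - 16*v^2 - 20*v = (v + 2)*(v^3 - 3*v^2 - 10*v) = (v - 5)*(v + 2)*(v^2 + 2*v) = (v - 5)*(v + 2)^2*(v)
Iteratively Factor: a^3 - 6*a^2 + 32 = (a - 4)*(a^2 - 2*a - 8) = (a - 4)*(a + 2)*(a - 4)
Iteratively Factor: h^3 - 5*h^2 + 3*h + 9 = (h + 1)*(h^2 - 6*h + 9) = (h - 3)*(h + 1)*(h - 3)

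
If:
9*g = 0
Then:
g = 0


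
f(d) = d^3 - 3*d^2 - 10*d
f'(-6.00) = 134.00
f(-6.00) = -264.00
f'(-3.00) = 35.00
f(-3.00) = -24.00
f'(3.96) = 13.28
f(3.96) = -24.55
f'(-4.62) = 81.75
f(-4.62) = -116.44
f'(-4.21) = 68.43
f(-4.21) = -85.69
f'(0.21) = -11.13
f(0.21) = -2.22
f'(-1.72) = 9.20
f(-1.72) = 3.24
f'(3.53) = 6.20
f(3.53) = -28.70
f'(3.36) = 3.71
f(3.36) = -29.54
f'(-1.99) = 13.82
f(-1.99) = 0.14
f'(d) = 3*d^2 - 6*d - 10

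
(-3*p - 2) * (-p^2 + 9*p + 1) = 3*p^3 - 25*p^2 - 21*p - 2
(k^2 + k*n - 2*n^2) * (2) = 2*k^2 + 2*k*n - 4*n^2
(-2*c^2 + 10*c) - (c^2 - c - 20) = -3*c^2 + 11*c + 20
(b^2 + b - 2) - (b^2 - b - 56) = 2*b + 54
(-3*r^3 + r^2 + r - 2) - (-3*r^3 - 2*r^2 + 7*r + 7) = 3*r^2 - 6*r - 9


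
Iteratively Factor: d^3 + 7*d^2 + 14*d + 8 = (d + 2)*(d^2 + 5*d + 4) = (d + 1)*(d + 2)*(d + 4)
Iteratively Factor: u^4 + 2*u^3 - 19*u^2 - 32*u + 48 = (u - 4)*(u^3 + 6*u^2 + 5*u - 12) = (u - 4)*(u + 3)*(u^2 + 3*u - 4) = (u - 4)*(u + 3)*(u + 4)*(u - 1)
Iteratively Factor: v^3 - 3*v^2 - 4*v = (v)*(v^2 - 3*v - 4) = v*(v - 4)*(v + 1)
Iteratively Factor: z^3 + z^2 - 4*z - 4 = (z + 2)*(z^2 - z - 2) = (z + 1)*(z + 2)*(z - 2)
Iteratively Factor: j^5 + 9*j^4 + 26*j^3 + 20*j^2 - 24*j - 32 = (j + 2)*(j^4 + 7*j^3 + 12*j^2 - 4*j - 16) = (j + 2)*(j + 4)*(j^3 + 3*j^2 - 4) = (j + 2)^2*(j + 4)*(j^2 + j - 2) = (j + 2)^3*(j + 4)*(j - 1)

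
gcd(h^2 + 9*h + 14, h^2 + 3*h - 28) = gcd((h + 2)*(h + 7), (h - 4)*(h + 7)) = h + 7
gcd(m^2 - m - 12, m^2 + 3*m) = m + 3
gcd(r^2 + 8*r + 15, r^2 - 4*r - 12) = 1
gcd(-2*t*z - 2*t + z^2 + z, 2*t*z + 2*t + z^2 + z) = z + 1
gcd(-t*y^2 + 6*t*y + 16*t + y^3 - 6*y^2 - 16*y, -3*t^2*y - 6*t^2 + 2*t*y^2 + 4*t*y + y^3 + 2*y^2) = -t*y - 2*t + y^2 + 2*y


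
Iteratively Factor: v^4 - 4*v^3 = (v)*(v^3 - 4*v^2) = v^2*(v^2 - 4*v) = v^3*(v - 4)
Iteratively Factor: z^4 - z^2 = (z)*(z^3 - z) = z^2*(z^2 - 1) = z^2*(z - 1)*(z + 1)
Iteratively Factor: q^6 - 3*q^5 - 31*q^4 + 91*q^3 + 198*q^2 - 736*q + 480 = (q - 2)*(q^5 - q^4 - 33*q^3 + 25*q^2 + 248*q - 240) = (q - 3)*(q - 2)*(q^4 + 2*q^3 - 27*q^2 - 56*q + 80) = (q - 3)*(q - 2)*(q - 1)*(q^3 + 3*q^2 - 24*q - 80) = (q - 5)*(q - 3)*(q - 2)*(q - 1)*(q^2 + 8*q + 16) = (q - 5)*(q - 3)*(q - 2)*(q - 1)*(q + 4)*(q + 4)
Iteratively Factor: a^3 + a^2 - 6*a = (a - 2)*(a^2 + 3*a) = (a - 2)*(a + 3)*(a)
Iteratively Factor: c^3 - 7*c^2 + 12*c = (c)*(c^2 - 7*c + 12) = c*(c - 3)*(c - 4)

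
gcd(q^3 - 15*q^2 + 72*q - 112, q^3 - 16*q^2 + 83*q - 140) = q^2 - 11*q + 28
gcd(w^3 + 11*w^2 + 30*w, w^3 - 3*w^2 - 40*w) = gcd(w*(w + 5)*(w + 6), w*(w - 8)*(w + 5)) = w^2 + 5*w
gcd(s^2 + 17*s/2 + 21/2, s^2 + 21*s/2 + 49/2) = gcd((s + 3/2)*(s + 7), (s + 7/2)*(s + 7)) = s + 7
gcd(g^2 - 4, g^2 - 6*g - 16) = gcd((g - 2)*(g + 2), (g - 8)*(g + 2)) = g + 2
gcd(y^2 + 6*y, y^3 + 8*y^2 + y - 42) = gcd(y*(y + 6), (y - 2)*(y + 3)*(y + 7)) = 1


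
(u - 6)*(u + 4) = u^2 - 2*u - 24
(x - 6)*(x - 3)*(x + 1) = x^3 - 8*x^2 + 9*x + 18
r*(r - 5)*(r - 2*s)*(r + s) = r^4 - r^3*s - 5*r^3 - 2*r^2*s^2 + 5*r^2*s + 10*r*s^2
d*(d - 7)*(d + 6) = d^3 - d^2 - 42*d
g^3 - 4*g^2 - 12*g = g*(g - 6)*(g + 2)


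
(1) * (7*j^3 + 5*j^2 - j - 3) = 7*j^3 + 5*j^2 - j - 3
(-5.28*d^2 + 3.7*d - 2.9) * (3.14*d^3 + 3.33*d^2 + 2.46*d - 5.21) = -16.5792*d^5 - 5.9644*d^4 - 9.7738*d^3 + 26.9538*d^2 - 26.411*d + 15.109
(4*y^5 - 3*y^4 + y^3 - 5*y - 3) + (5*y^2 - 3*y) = 4*y^5 - 3*y^4 + y^3 + 5*y^2 - 8*y - 3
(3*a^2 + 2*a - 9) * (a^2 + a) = 3*a^4 + 5*a^3 - 7*a^2 - 9*a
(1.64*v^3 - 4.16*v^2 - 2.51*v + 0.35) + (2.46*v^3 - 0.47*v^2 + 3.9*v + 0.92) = 4.1*v^3 - 4.63*v^2 + 1.39*v + 1.27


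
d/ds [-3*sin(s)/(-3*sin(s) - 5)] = 15*cos(s)/(3*sin(s) + 5)^2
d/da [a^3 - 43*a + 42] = 3*a^2 - 43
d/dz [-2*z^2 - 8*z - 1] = -4*z - 8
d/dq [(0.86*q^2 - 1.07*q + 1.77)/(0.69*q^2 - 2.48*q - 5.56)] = (-1.3945*q^2 - 12.0058*q + 10.3388)/(0.4761*q^4 - 3.4224*q^3 - 1.5224*q^2 + 27.5776*q + 30.9136)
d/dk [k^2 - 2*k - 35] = 2*k - 2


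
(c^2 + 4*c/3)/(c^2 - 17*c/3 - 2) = c*(3*c + 4)/(3*c^2 - 17*c - 6)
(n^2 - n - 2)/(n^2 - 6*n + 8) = (n + 1)/(n - 4)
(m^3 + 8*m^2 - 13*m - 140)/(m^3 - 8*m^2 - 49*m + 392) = (m^2 + m - 20)/(m^2 - 15*m + 56)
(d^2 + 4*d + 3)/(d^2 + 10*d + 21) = (d + 1)/(d + 7)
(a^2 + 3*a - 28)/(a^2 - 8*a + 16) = (a + 7)/(a - 4)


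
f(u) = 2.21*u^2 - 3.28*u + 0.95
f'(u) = 4.42*u - 3.28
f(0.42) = -0.04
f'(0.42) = -1.42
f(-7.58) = 152.79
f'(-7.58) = -36.78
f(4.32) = 28.02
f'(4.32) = 15.81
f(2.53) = 6.80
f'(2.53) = 7.90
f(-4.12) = 51.98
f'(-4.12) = -21.49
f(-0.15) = 1.49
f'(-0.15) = -3.94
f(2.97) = 10.70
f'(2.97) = 9.85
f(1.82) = 2.30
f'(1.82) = 4.76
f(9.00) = 150.44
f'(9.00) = 36.50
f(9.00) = 150.44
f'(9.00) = 36.50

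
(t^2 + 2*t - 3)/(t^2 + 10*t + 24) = (t^2 + 2*t - 3)/(t^2 + 10*t + 24)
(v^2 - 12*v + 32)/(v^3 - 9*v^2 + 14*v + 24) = (v - 8)/(v^2 - 5*v - 6)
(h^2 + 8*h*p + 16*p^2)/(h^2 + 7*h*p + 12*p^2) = (h + 4*p)/(h + 3*p)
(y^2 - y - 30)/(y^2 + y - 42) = (y + 5)/(y + 7)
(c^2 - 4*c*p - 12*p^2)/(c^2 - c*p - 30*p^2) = (c + 2*p)/(c + 5*p)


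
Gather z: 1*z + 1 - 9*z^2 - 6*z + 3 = -9*z^2 - 5*z + 4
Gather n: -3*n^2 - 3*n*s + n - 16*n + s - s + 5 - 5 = -3*n^2 + n*(-3*s - 15)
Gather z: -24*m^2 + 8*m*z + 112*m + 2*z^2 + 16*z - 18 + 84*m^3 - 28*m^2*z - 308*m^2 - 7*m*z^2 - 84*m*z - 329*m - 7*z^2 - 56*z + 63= 84*m^3 - 332*m^2 - 217*m + z^2*(-7*m - 5) + z*(-28*m^2 - 76*m - 40) + 45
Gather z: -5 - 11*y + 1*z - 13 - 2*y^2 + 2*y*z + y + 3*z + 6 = -2*y^2 - 10*y + z*(2*y + 4) - 12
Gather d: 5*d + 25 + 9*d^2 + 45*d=9*d^2 + 50*d + 25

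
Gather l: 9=9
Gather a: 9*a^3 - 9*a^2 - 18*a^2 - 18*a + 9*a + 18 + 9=9*a^3 - 27*a^2 - 9*a + 27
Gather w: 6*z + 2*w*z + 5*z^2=2*w*z + 5*z^2 + 6*z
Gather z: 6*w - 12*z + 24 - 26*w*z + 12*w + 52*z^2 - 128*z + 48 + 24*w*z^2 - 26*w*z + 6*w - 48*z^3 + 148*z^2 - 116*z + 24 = 24*w - 48*z^3 + z^2*(24*w + 200) + z*(-52*w - 256) + 96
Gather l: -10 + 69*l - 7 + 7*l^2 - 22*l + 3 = 7*l^2 + 47*l - 14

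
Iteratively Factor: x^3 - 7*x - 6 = (x + 1)*(x^2 - x - 6) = (x - 3)*(x + 1)*(x + 2)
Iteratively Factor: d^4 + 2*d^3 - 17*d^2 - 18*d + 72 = (d + 4)*(d^3 - 2*d^2 - 9*d + 18) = (d - 3)*(d + 4)*(d^2 + d - 6) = (d - 3)*(d + 3)*(d + 4)*(d - 2)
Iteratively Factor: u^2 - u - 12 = (u + 3)*(u - 4)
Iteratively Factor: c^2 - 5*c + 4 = (c - 4)*(c - 1)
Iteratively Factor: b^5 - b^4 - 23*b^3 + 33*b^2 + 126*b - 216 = (b + 4)*(b^4 - 5*b^3 - 3*b^2 + 45*b - 54) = (b - 2)*(b + 4)*(b^3 - 3*b^2 - 9*b + 27) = (b - 3)*(b - 2)*(b + 4)*(b^2 - 9) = (b - 3)^2*(b - 2)*(b + 4)*(b + 3)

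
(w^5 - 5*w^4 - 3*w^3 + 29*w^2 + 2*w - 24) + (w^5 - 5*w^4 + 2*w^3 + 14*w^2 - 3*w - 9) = 2*w^5 - 10*w^4 - w^3 + 43*w^2 - w - 33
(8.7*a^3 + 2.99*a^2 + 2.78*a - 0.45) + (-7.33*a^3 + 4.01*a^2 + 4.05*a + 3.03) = 1.37*a^3 + 7.0*a^2 + 6.83*a + 2.58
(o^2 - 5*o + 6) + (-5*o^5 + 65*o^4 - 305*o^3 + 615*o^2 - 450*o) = -5*o^5 + 65*o^4 - 305*o^3 + 616*o^2 - 455*o + 6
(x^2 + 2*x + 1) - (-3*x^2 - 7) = 4*x^2 + 2*x + 8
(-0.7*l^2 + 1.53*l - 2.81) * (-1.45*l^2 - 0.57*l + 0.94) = 1.015*l^4 - 1.8195*l^3 + 2.5444*l^2 + 3.0399*l - 2.6414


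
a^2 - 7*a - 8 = (a - 8)*(a + 1)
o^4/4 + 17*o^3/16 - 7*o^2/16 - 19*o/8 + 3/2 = (o/4 + 1)*(o - 1)*(o - 3/4)*(o + 2)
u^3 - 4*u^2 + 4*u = u*(u - 2)^2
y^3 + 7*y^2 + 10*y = y*(y + 2)*(y + 5)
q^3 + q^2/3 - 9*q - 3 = (q - 3)*(q + 1/3)*(q + 3)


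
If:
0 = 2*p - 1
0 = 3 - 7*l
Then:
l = 3/7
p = 1/2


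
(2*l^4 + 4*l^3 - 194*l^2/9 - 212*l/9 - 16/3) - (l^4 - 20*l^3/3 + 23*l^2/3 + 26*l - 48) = l^4 + 32*l^3/3 - 263*l^2/9 - 446*l/9 + 128/3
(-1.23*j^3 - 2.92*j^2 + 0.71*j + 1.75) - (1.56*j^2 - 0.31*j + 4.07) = -1.23*j^3 - 4.48*j^2 + 1.02*j - 2.32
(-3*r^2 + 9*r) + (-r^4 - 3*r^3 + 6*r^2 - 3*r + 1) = -r^4 - 3*r^3 + 3*r^2 + 6*r + 1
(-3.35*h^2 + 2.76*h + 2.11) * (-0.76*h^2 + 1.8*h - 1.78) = 2.546*h^4 - 8.1276*h^3 + 9.3274*h^2 - 1.1148*h - 3.7558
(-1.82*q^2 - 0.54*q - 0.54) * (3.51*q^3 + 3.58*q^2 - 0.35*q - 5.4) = -6.3882*q^5 - 8.411*q^4 - 3.1916*q^3 + 8.0838*q^2 + 3.105*q + 2.916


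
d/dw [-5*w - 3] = -5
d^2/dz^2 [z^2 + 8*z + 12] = 2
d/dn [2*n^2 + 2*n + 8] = 4*n + 2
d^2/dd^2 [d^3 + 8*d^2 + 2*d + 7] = 6*d + 16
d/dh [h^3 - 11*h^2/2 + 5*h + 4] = 3*h^2 - 11*h + 5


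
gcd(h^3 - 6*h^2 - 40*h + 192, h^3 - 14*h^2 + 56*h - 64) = h^2 - 12*h + 32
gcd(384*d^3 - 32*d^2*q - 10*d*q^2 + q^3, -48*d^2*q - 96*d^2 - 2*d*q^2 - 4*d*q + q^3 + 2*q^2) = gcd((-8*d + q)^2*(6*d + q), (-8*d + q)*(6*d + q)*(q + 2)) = -48*d^2 - 2*d*q + q^2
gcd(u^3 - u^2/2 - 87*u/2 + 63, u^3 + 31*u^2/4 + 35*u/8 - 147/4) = 1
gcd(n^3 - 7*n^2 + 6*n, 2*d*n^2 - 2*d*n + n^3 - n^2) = n^2 - n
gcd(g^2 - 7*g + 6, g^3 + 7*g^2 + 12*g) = 1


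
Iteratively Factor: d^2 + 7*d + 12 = (d + 3)*(d + 4)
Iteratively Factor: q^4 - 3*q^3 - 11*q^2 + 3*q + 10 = (q - 1)*(q^3 - 2*q^2 - 13*q - 10) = (q - 5)*(q - 1)*(q^2 + 3*q + 2) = (q - 5)*(q - 1)*(q + 1)*(q + 2)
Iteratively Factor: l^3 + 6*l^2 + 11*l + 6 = (l + 3)*(l^2 + 3*l + 2) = (l + 1)*(l + 3)*(l + 2)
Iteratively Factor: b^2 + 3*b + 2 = (b + 1)*(b + 2)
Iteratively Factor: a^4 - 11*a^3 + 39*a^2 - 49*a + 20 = (a - 1)*(a^3 - 10*a^2 + 29*a - 20) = (a - 5)*(a - 1)*(a^2 - 5*a + 4) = (a - 5)*(a - 1)^2*(a - 4)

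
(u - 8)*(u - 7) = u^2 - 15*u + 56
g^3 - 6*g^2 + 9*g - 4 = (g - 4)*(g - 1)^2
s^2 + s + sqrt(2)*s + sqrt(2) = (s + 1)*(s + sqrt(2))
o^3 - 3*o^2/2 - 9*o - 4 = (o - 4)*(o + 1/2)*(o + 2)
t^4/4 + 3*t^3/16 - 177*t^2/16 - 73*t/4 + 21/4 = (t/4 + 1/2)*(t - 7)*(t - 1/4)*(t + 6)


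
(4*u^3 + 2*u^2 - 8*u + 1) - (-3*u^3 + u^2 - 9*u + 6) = 7*u^3 + u^2 + u - 5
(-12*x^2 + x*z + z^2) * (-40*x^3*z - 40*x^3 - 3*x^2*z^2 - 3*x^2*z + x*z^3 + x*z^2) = 480*x^5*z + 480*x^5 - 4*x^4*z^2 - 4*x^4*z - 55*x^3*z^3 - 55*x^3*z^2 - 2*x^2*z^4 - 2*x^2*z^3 + x*z^5 + x*z^4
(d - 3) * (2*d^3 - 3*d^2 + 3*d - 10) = 2*d^4 - 9*d^3 + 12*d^2 - 19*d + 30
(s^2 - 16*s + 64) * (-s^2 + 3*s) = -s^4 + 19*s^3 - 112*s^2 + 192*s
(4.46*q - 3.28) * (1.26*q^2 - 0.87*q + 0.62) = 5.6196*q^3 - 8.013*q^2 + 5.6188*q - 2.0336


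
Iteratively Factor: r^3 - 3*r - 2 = (r - 2)*(r^2 + 2*r + 1) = (r - 2)*(r + 1)*(r + 1)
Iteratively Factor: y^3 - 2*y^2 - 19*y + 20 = (y + 4)*(y^2 - 6*y + 5) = (y - 1)*(y + 4)*(y - 5)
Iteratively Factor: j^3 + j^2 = (j + 1)*(j^2) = j*(j + 1)*(j)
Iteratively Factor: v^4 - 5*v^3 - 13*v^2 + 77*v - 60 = (v - 1)*(v^3 - 4*v^2 - 17*v + 60) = (v - 1)*(v + 4)*(v^2 - 8*v + 15) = (v - 3)*(v - 1)*(v + 4)*(v - 5)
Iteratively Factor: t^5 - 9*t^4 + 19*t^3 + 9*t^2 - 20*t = (t - 4)*(t^4 - 5*t^3 - t^2 + 5*t) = (t - 5)*(t - 4)*(t^3 - t) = (t - 5)*(t - 4)*(t + 1)*(t^2 - t) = t*(t - 5)*(t - 4)*(t + 1)*(t - 1)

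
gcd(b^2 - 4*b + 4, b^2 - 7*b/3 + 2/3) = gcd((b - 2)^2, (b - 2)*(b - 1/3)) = b - 2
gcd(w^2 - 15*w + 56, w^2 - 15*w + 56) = w^2 - 15*w + 56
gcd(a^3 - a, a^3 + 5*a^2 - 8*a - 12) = a + 1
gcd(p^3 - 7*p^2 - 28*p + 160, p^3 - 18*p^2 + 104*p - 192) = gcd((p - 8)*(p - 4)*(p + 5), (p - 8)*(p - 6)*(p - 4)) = p^2 - 12*p + 32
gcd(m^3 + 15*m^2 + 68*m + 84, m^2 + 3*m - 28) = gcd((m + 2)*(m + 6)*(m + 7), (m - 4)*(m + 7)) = m + 7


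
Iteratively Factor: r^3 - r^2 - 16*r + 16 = (r - 1)*(r^2 - 16) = (r - 1)*(r + 4)*(r - 4)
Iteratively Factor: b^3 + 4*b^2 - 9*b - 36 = (b + 3)*(b^2 + b - 12) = (b + 3)*(b + 4)*(b - 3)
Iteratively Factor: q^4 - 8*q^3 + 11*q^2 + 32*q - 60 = (q - 3)*(q^3 - 5*q^2 - 4*q + 20) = (q - 5)*(q - 3)*(q^2 - 4) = (q - 5)*(q - 3)*(q + 2)*(q - 2)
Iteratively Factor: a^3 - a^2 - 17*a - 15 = (a + 1)*(a^2 - 2*a - 15) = (a + 1)*(a + 3)*(a - 5)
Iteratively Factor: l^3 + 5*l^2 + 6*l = (l + 3)*(l^2 + 2*l) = (l + 2)*(l + 3)*(l)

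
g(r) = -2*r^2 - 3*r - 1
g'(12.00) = -51.00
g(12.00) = -325.00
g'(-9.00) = 33.00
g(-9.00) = -136.00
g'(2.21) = -11.84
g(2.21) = -17.40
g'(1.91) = -10.64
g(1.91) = -14.03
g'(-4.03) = 13.12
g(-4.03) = -21.39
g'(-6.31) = 22.24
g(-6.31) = -61.70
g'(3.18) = -15.72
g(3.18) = -30.76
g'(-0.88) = 0.52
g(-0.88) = 0.09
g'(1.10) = -7.40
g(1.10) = -6.72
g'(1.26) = -8.04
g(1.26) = -7.96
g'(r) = -4*r - 3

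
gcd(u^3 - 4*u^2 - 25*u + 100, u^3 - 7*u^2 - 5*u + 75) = u - 5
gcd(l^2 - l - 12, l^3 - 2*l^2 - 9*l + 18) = l + 3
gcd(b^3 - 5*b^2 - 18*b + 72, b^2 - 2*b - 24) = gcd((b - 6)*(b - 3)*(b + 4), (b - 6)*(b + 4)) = b^2 - 2*b - 24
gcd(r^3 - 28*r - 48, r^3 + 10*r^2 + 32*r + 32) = r^2 + 6*r + 8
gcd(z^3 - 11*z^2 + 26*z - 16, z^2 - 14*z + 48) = z - 8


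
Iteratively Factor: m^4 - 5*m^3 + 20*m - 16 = (m - 1)*(m^3 - 4*m^2 - 4*m + 16) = (m - 2)*(m - 1)*(m^2 - 2*m - 8) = (m - 2)*(m - 1)*(m + 2)*(m - 4)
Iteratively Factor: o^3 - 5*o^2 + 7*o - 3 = (o - 1)*(o^2 - 4*o + 3) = (o - 3)*(o - 1)*(o - 1)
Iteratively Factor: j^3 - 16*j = (j - 4)*(j^2 + 4*j) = j*(j - 4)*(j + 4)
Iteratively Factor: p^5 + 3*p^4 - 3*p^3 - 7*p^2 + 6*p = (p + 3)*(p^4 - 3*p^2 + 2*p) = (p + 2)*(p + 3)*(p^3 - 2*p^2 + p) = p*(p + 2)*(p + 3)*(p^2 - 2*p + 1) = p*(p - 1)*(p + 2)*(p + 3)*(p - 1)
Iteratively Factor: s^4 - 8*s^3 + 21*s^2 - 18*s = (s)*(s^3 - 8*s^2 + 21*s - 18) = s*(s - 3)*(s^2 - 5*s + 6) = s*(s - 3)*(s - 2)*(s - 3)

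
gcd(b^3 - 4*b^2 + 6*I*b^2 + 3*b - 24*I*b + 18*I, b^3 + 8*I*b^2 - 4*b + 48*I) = b + 6*I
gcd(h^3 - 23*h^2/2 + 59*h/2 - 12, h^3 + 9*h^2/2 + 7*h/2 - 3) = h - 1/2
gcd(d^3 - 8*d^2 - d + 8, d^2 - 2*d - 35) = 1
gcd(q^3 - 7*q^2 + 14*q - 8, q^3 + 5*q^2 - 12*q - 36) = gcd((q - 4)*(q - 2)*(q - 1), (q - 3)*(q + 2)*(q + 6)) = 1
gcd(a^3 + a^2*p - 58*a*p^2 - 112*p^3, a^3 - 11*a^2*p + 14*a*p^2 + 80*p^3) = -a^2 + 6*a*p + 16*p^2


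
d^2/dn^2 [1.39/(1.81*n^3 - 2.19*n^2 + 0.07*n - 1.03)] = ((6.0882 - 15.0954*n)*(1.81*n^3 - 2.19*n^2 + 0.07*n - 1.03) + 1.39*(5.43*n^2 - 4.38*n + 0.07)*(10.86*n^2 - 8.76*n + 0.14))/(1.81*n^3 - 2.19*n^2 + 0.07*n - 1.03)^3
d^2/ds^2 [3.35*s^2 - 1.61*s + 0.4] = 6.70000000000000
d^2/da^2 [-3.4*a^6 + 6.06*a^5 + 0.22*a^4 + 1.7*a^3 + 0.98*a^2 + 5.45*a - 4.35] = -102.0*a^4 + 121.2*a^3 + 2.64*a^2 + 10.2*a + 1.96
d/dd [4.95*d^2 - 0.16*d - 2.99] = 9.9*d - 0.16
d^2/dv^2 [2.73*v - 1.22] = 0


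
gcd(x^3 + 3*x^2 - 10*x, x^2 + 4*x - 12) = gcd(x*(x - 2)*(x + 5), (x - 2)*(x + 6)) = x - 2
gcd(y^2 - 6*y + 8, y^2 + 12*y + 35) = 1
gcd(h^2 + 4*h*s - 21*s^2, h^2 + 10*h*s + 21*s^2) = h + 7*s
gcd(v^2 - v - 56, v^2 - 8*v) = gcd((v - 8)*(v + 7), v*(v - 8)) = v - 8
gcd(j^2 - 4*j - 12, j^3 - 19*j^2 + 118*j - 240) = j - 6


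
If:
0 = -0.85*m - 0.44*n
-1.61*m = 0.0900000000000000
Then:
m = -0.06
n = 0.11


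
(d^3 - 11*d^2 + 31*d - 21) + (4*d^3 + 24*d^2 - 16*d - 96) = 5*d^3 + 13*d^2 + 15*d - 117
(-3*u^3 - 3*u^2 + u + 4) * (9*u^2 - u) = -27*u^5 - 24*u^4 + 12*u^3 + 35*u^2 - 4*u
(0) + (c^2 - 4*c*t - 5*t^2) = c^2 - 4*c*t - 5*t^2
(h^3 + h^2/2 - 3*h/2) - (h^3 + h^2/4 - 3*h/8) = h^2/4 - 9*h/8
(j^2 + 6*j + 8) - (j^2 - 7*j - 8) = 13*j + 16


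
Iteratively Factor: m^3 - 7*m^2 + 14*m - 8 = (m - 2)*(m^2 - 5*m + 4) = (m - 2)*(m - 1)*(m - 4)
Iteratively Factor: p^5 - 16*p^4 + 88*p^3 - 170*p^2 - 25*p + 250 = (p - 5)*(p^4 - 11*p^3 + 33*p^2 - 5*p - 50) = (p - 5)*(p + 1)*(p^3 - 12*p^2 + 45*p - 50) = (p - 5)^2*(p + 1)*(p^2 - 7*p + 10) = (p - 5)^2*(p - 2)*(p + 1)*(p - 5)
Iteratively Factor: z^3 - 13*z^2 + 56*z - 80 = (z - 5)*(z^2 - 8*z + 16) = (z - 5)*(z - 4)*(z - 4)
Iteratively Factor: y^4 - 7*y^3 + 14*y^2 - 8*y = (y - 2)*(y^3 - 5*y^2 + 4*y) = (y - 4)*(y - 2)*(y^2 - y) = (y - 4)*(y - 2)*(y - 1)*(y)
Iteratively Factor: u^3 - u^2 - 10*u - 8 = (u - 4)*(u^2 + 3*u + 2) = (u - 4)*(u + 1)*(u + 2)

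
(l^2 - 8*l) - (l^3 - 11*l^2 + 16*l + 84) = -l^3 + 12*l^2 - 24*l - 84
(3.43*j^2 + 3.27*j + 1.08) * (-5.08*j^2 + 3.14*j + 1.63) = -17.4244*j^4 - 5.8414*j^3 + 10.3723*j^2 + 8.7213*j + 1.7604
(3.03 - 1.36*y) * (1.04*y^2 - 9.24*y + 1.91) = -1.4144*y^3 + 15.7176*y^2 - 30.5948*y + 5.7873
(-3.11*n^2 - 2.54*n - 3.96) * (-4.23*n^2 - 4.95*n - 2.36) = 13.1553*n^4 + 26.1387*n^3 + 36.6634*n^2 + 25.5964*n + 9.3456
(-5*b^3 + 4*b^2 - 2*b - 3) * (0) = 0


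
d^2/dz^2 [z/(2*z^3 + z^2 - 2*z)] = 2*(12*z^2 + 6*z + 5)/(8*z^6 + 12*z^5 - 18*z^4 - 23*z^3 + 18*z^2 + 12*z - 8)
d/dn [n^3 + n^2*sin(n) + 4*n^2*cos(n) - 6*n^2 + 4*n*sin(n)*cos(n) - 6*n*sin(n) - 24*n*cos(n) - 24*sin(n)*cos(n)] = -4*n^2*sin(n) + n^2*cos(n) + 3*n^2 + 26*n*sin(n) + 2*n*cos(n) + 4*n*cos(2*n) - 12*n - 6*sin(n) + 2*sin(2*n) - 24*cos(n) - 24*cos(2*n)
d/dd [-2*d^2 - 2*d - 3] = -4*d - 2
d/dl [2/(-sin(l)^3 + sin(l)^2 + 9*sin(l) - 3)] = 2*(3*sin(l)^2 - 2*sin(l) - 9)*cos(l)/(sin(l)^3 - sin(l)^2 - 9*sin(l) + 3)^2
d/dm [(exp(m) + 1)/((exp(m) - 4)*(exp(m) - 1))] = (-exp(2*m) - 2*exp(m) + 9)*exp(m)/(exp(4*m) - 10*exp(3*m) + 33*exp(2*m) - 40*exp(m) + 16)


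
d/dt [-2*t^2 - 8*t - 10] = -4*t - 8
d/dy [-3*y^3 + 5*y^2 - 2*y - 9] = -9*y^2 + 10*y - 2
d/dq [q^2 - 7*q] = 2*q - 7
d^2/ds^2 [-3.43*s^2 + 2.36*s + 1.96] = -6.86000000000000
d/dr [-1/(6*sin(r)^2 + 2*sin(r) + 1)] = 2*(6*sin(r) + 1)*cos(r)/(6*sin(r)^2 + 2*sin(r) + 1)^2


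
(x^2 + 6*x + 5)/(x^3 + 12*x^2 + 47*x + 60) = (x + 1)/(x^2 + 7*x + 12)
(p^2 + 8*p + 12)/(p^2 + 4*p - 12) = (p + 2)/(p - 2)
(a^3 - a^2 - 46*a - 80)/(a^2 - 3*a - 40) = a + 2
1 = 1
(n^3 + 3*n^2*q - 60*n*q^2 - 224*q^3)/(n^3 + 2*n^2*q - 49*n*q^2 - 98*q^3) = (-n^2 + 4*n*q + 32*q^2)/(-n^2 + 5*n*q + 14*q^2)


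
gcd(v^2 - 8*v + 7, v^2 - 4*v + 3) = v - 1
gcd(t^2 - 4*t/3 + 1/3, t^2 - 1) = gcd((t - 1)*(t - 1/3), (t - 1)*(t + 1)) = t - 1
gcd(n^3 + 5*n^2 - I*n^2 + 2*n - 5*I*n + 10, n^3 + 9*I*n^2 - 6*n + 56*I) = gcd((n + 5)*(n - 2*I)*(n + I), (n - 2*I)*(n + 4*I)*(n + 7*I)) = n - 2*I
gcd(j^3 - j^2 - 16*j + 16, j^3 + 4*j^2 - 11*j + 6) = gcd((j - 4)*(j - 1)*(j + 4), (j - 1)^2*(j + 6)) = j - 1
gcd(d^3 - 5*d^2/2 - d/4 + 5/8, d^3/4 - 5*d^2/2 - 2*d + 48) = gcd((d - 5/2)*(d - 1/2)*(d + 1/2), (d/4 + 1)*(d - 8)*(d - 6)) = 1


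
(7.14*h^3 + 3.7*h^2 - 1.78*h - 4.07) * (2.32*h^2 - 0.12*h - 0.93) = 16.5648*h^5 + 7.7272*h^4 - 11.2138*h^3 - 12.6698*h^2 + 2.1438*h + 3.7851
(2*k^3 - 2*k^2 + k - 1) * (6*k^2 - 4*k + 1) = 12*k^5 - 20*k^4 + 16*k^3 - 12*k^2 + 5*k - 1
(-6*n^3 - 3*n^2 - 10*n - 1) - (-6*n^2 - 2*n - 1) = -6*n^3 + 3*n^2 - 8*n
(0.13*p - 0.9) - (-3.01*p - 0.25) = 3.14*p - 0.65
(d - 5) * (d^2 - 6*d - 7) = d^3 - 11*d^2 + 23*d + 35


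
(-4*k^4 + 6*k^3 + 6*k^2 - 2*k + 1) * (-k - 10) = 4*k^5 + 34*k^4 - 66*k^3 - 58*k^2 + 19*k - 10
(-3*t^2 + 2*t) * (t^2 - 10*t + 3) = -3*t^4 + 32*t^3 - 29*t^2 + 6*t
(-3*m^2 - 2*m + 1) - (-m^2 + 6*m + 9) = -2*m^2 - 8*m - 8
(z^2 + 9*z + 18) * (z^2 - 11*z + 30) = z^4 - 2*z^3 - 51*z^2 + 72*z + 540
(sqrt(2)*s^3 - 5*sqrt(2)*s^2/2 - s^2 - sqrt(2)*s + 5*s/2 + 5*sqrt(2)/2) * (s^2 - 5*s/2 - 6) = sqrt(2)*s^5 - 5*sqrt(2)*s^4 - s^4 - 3*sqrt(2)*s^3/4 + 5*s^3 - s^2/4 + 20*sqrt(2)*s^2 - 15*s - sqrt(2)*s/4 - 15*sqrt(2)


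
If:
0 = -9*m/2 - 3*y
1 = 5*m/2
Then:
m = 2/5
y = -3/5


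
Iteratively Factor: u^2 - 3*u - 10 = (u + 2)*(u - 5)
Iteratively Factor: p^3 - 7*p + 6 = (p - 1)*(p^2 + p - 6) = (p - 2)*(p - 1)*(p + 3)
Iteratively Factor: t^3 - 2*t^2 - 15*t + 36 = (t - 3)*(t^2 + t - 12) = (t - 3)^2*(t + 4)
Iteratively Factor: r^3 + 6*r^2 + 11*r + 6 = (r + 3)*(r^2 + 3*r + 2) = (r + 1)*(r + 3)*(r + 2)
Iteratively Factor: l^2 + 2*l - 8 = (l + 4)*(l - 2)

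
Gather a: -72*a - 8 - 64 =-72*a - 72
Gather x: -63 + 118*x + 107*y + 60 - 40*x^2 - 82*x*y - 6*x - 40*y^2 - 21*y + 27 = -40*x^2 + x*(112 - 82*y) - 40*y^2 + 86*y + 24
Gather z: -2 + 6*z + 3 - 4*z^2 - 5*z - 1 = -4*z^2 + z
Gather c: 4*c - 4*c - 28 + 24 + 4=0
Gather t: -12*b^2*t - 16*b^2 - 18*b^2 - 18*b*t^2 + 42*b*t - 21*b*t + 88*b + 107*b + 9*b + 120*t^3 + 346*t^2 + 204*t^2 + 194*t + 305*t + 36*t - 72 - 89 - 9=-34*b^2 + 204*b + 120*t^3 + t^2*(550 - 18*b) + t*(-12*b^2 + 21*b + 535) - 170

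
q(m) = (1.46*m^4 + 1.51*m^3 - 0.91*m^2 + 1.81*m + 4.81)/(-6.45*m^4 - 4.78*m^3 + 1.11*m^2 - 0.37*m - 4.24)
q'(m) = (5.84*m^3 + 4.53*m^2 - 1.82*m + 1.81)/(-6.45*m^4 - 4.78*m^3 + 1.11*m^2 - 0.37*m - 4.24) + (25.8*m^3 + 14.34*m^2 - 2.22*m + 0.37)*(1.46*m^4 + 1.51*m^3 - 0.91*m^2 + 1.81*m + 4.81)/(-6.45*m^4 - 4.78*m^3 + 1.11*m^2 - 0.37*m - 4.24)^2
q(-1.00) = -0.46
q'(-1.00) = -1.45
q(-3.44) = -0.19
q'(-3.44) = 0.02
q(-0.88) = -0.64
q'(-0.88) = -1.53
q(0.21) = -1.19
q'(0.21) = -0.17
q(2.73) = -0.25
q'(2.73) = 0.02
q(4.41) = -0.24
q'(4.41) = 0.00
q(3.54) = -0.24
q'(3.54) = 0.01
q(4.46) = -0.24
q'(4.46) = 0.00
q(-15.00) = -0.22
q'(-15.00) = 0.00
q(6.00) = -0.24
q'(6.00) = 0.00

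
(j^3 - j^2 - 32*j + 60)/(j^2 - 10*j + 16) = (j^2 + j - 30)/(j - 8)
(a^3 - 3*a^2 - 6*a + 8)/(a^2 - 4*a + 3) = (a^2 - 2*a - 8)/(a - 3)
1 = 1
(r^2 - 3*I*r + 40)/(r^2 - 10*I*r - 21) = (-r^2 + 3*I*r - 40)/(-r^2 + 10*I*r + 21)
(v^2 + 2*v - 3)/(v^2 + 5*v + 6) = (v - 1)/(v + 2)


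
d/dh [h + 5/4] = 1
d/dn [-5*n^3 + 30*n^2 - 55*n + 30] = -15*n^2 + 60*n - 55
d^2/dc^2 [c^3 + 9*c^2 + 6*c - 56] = 6*c + 18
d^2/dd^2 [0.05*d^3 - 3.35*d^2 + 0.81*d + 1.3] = 0.3*d - 6.7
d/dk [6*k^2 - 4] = 12*k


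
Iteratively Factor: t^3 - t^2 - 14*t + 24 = (t + 4)*(t^2 - 5*t + 6) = (t - 2)*(t + 4)*(t - 3)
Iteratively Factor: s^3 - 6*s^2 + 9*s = (s)*(s^2 - 6*s + 9) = s*(s - 3)*(s - 3)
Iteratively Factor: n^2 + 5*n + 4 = (n + 4)*(n + 1)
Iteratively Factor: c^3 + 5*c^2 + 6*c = (c)*(c^2 + 5*c + 6) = c*(c + 2)*(c + 3)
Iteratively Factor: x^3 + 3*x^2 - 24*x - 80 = (x + 4)*(x^2 - x - 20) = (x + 4)^2*(x - 5)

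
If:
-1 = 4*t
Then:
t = -1/4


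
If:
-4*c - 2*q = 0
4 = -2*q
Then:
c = 1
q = -2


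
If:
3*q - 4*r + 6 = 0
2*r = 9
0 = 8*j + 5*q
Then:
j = -5/2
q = 4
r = 9/2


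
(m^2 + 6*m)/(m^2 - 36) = m/(m - 6)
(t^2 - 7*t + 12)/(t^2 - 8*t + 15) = (t - 4)/(t - 5)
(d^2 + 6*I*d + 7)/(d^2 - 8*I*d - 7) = (d + 7*I)/(d - 7*I)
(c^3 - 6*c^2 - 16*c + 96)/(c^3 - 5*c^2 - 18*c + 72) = (c - 4)/(c - 3)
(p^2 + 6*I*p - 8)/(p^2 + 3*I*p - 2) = (p + 4*I)/(p + I)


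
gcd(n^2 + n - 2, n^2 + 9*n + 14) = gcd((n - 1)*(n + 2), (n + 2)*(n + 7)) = n + 2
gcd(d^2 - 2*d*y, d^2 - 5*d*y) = d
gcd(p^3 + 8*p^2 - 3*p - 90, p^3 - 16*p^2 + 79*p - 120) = p - 3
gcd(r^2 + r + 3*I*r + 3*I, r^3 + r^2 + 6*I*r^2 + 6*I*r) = r + 1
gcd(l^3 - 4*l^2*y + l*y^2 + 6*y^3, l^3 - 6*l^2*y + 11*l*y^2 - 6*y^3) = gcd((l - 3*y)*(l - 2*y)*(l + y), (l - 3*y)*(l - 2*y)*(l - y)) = l^2 - 5*l*y + 6*y^2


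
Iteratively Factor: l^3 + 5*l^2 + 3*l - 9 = (l + 3)*(l^2 + 2*l - 3) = (l - 1)*(l + 3)*(l + 3)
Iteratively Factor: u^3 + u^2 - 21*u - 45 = (u + 3)*(u^2 - 2*u - 15) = (u - 5)*(u + 3)*(u + 3)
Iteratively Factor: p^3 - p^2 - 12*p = (p - 4)*(p^2 + 3*p) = p*(p - 4)*(p + 3)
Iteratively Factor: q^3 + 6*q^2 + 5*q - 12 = (q + 4)*(q^2 + 2*q - 3) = (q + 3)*(q + 4)*(q - 1)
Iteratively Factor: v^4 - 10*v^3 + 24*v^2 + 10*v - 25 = (v - 5)*(v^3 - 5*v^2 - v + 5) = (v - 5)*(v + 1)*(v^2 - 6*v + 5) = (v - 5)^2*(v + 1)*(v - 1)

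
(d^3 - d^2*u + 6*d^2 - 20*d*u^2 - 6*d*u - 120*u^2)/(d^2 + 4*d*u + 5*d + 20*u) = (d^2 - 5*d*u + 6*d - 30*u)/(d + 5)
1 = 1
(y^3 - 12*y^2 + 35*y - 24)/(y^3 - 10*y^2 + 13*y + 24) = (y - 1)/(y + 1)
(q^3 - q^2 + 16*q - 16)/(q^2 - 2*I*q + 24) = (q^2 - q*(1 + 4*I) + 4*I)/(q - 6*I)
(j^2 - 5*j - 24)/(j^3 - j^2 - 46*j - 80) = (j + 3)/(j^2 + 7*j + 10)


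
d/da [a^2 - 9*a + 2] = 2*a - 9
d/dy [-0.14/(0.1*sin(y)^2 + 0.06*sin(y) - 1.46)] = (0.028*sin(y) + 0.0084)*cos(y)/(0.1*sin(y)^2 + 0.06*sin(y) - 1.46)^2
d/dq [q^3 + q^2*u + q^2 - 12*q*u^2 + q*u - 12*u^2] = 3*q^2 + 2*q*u + 2*q - 12*u^2 + u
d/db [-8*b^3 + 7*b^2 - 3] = 2*b*(7 - 12*b)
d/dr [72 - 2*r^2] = -4*r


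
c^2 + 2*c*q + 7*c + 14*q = (c + 7)*(c + 2*q)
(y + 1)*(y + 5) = y^2 + 6*y + 5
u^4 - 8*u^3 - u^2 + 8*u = u*(u - 8)*(u - 1)*(u + 1)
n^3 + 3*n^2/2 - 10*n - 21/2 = (n - 3)*(n + 1)*(n + 7/2)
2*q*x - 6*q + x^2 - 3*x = (2*q + x)*(x - 3)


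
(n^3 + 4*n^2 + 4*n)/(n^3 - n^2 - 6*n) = (n + 2)/(n - 3)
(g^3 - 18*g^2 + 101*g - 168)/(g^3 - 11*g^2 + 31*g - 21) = (g - 8)/(g - 1)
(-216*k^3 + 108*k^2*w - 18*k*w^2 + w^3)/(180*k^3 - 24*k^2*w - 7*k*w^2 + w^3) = (-6*k + w)/(5*k + w)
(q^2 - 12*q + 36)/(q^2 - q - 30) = (q - 6)/(q + 5)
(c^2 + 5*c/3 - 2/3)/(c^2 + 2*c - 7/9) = 3*(c + 2)/(3*c + 7)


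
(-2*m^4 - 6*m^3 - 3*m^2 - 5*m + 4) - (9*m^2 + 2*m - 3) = -2*m^4 - 6*m^3 - 12*m^2 - 7*m + 7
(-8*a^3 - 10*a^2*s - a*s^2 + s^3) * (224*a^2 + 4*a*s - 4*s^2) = -1792*a^5 - 2272*a^4*s - 232*a^3*s^2 + 260*a^2*s^3 + 8*a*s^4 - 4*s^5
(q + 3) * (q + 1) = q^2 + 4*q + 3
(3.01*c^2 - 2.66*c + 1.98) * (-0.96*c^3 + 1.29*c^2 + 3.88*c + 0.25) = -2.8896*c^5 + 6.4365*c^4 + 6.3466*c^3 - 7.0141*c^2 + 7.0174*c + 0.495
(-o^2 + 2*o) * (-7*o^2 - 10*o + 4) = 7*o^4 - 4*o^3 - 24*o^2 + 8*o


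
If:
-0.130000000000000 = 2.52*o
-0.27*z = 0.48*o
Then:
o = -0.05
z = 0.09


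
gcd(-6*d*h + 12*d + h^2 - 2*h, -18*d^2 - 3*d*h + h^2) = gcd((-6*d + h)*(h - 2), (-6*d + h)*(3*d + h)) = 6*d - h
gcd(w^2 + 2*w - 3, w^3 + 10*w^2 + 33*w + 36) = w + 3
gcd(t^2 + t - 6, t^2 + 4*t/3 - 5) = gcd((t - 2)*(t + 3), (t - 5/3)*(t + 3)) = t + 3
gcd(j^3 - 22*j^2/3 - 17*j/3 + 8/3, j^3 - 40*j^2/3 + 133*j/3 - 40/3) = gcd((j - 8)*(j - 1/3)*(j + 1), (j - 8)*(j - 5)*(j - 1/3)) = j^2 - 25*j/3 + 8/3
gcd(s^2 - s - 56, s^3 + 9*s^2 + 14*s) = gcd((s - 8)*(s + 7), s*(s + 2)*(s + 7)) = s + 7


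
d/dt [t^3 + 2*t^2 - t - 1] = 3*t^2 + 4*t - 1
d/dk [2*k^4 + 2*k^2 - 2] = 8*k^3 + 4*k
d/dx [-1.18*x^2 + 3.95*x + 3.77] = 3.95 - 2.36*x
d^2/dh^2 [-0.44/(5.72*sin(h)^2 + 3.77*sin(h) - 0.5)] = (57.584384*sin(h)^4 + 28.465008*sin(h)^3 - 75.0893*sin(h)^2 - 56.100616*sin(h) - 15.024152)/(5.72*sin(h)^2 + 3.77*sin(h) - 0.5)^3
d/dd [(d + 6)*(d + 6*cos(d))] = d - (d + 6)*(6*sin(d) - 1) + 6*cos(d)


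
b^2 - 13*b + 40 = (b - 8)*(b - 5)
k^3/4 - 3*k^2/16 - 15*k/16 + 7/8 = (k/4 + 1/2)*(k - 7/4)*(k - 1)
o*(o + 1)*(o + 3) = o^3 + 4*o^2 + 3*o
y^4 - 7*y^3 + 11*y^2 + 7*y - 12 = (y - 4)*(y - 3)*(y - 1)*(y + 1)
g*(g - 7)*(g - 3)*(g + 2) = g^4 - 8*g^3 + g^2 + 42*g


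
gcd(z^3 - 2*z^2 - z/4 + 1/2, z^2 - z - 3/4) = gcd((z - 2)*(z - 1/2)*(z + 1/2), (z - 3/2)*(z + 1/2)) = z + 1/2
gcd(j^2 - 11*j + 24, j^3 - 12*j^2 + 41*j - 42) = j - 3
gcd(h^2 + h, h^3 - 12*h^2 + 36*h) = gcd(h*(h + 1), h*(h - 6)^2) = h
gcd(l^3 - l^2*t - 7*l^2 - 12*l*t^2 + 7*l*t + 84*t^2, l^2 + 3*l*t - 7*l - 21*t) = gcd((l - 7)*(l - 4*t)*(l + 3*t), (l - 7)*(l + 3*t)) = l^2 + 3*l*t - 7*l - 21*t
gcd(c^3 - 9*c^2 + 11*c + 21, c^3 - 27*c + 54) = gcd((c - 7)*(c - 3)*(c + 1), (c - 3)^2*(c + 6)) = c - 3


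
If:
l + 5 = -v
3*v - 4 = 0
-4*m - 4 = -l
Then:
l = -19/3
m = -31/12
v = 4/3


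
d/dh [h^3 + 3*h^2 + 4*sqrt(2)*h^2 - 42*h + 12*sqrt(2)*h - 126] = 3*h^2 + 6*h + 8*sqrt(2)*h - 42 + 12*sqrt(2)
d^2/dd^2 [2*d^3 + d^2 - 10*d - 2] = 12*d + 2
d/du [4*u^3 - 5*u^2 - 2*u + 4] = 12*u^2 - 10*u - 2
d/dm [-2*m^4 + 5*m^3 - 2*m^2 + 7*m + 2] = -8*m^3 + 15*m^2 - 4*m + 7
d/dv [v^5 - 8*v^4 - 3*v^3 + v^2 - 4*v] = 5*v^4 - 32*v^3 - 9*v^2 + 2*v - 4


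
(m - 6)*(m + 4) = m^2 - 2*m - 24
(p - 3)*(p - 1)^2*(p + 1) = p^4 - 4*p^3 + 2*p^2 + 4*p - 3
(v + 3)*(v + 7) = v^2 + 10*v + 21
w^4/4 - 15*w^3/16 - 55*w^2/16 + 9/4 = (w/4 + 1/4)*(w - 6)*(w - 3/4)*(w + 2)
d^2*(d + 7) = d^3 + 7*d^2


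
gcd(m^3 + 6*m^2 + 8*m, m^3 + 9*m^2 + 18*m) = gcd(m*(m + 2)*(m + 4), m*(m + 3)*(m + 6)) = m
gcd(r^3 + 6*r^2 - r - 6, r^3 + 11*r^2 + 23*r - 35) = r - 1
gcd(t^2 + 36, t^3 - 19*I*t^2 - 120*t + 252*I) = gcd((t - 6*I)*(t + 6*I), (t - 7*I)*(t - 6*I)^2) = t - 6*I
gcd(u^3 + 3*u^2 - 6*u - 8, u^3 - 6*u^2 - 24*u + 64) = u^2 + 2*u - 8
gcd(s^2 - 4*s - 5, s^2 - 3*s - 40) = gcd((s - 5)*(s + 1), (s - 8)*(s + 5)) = 1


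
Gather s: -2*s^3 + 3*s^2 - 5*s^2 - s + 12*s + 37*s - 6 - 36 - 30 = -2*s^3 - 2*s^2 + 48*s - 72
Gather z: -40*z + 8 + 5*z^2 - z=5*z^2 - 41*z + 8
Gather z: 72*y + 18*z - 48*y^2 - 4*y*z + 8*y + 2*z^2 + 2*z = -48*y^2 + 80*y + 2*z^2 + z*(20 - 4*y)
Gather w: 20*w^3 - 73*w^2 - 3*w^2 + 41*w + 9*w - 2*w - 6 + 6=20*w^3 - 76*w^2 + 48*w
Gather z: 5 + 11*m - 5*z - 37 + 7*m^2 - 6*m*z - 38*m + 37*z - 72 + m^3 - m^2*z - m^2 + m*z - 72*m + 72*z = m^3 + 6*m^2 - 99*m + z*(-m^2 - 5*m + 104) - 104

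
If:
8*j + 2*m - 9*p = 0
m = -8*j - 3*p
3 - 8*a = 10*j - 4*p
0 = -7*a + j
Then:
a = 45/1394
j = 315/1394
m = -1008/697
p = -84/697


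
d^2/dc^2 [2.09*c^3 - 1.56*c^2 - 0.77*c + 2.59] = 12.54*c - 3.12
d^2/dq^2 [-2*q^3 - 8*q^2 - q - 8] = -12*q - 16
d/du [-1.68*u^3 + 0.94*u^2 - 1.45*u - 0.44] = -5.04*u^2 + 1.88*u - 1.45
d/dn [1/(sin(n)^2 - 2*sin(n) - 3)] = 2*(1 - sin(n))*cos(n)/((sin(n) - 3)^2*(sin(n) + 1)^2)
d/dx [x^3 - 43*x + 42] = 3*x^2 - 43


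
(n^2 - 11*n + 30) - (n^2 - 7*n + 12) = 18 - 4*n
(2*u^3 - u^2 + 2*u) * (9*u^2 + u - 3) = 18*u^5 - 7*u^4 + 11*u^3 + 5*u^2 - 6*u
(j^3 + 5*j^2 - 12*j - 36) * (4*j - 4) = 4*j^4 + 16*j^3 - 68*j^2 - 96*j + 144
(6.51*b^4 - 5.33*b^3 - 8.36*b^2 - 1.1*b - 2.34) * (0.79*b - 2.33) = 5.1429*b^5 - 19.379*b^4 + 5.8145*b^3 + 18.6098*b^2 + 0.7144*b + 5.4522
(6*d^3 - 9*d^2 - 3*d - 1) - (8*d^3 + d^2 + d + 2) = -2*d^3 - 10*d^2 - 4*d - 3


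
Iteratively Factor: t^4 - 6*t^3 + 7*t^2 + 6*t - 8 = (t - 1)*(t^3 - 5*t^2 + 2*t + 8) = (t - 4)*(t - 1)*(t^2 - t - 2) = (t - 4)*(t - 1)*(t + 1)*(t - 2)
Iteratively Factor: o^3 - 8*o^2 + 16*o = (o - 4)*(o^2 - 4*o) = (o - 4)^2*(o)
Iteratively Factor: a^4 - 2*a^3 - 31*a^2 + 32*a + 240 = (a + 3)*(a^3 - 5*a^2 - 16*a + 80) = (a + 3)*(a + 4)*(a^2 - 9*a + 20) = (a - 4)*(a + 3)*(a + 4)*(a - 5)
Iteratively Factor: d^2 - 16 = (d + 4)*(d - 4)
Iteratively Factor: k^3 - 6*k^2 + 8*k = (k - 4)*(k^2 - 2*k) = (k - 4)*(k - 2)*(k)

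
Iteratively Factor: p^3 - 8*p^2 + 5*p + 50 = (p + 2)*(p^2 - 10*p + 25) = (p - 5)*(p + 2)*(p - 5)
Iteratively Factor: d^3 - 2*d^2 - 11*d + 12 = (d - 1)*(d^2 - d - 12) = (d - 1)*(d + 3)*(d - 4)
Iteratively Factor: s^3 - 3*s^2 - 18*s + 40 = (s - 5)*(s^2 + 2*s - 8) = (s - 5)*(s - 2)*(s + 4)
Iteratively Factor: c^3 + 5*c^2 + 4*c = (c + 1)*(c^2 + 4*c) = (c + 1)*(c + 4)*(c)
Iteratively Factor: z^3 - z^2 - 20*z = (z - 5)*(z^2 + 4*z) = (z - 5)*(z + 4)*(z)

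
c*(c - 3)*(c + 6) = c^3 + 3*c^2 - 18*c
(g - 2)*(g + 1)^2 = g^3 - 3*g - 2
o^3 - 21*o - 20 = (o - 5)*(o + 1)*(o + 4)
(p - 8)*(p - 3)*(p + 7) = p^3 - 4*p^2 - 53*p + 168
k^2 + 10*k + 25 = (k + 5)^2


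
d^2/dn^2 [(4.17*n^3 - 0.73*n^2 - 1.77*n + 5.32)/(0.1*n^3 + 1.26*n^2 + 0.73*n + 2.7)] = (-1.06544*n^6 - 1.93266*n^5 - 13.89078*n^4 - 14.46255*n^3 + 122.956332*n^2 + 239.266656*n - 34.193284)/(0.001*n^9 + 0.0378*n^8 + 0.49818*n^7 + 2.633256*n^6 + 5.677914*n^5 + 16.056522*n^4 + 17.476777*n^3 + 31.87269*n^2 + 15.9651*n + 19.683)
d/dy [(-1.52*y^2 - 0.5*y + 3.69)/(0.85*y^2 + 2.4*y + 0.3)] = (-3.223*y^2 - 7.185*y - 9.006)/(0.7225*y^4 + 4.08*y^3 + 6.27*y^2 + 1.44*y + 0.09)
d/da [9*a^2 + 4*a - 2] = 18*a + 4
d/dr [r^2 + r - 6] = 2*r + 1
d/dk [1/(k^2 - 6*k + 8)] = 2*(3 - k)/(k^2 - 6*k + 8)^2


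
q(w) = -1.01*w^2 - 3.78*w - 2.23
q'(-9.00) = 14.40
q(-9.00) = -50.02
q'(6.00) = -15.90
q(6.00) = -61.27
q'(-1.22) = -1.32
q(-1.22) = 0.88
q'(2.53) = -8.89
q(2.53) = -18.26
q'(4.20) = -12.26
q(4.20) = -35.92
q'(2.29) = -8.41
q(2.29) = -16.18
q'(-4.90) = 6.12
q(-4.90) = -7.96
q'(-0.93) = -1.90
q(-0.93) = 0.41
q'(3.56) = -10.97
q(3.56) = -28.49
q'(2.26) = -8.35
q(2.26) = -15.93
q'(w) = -2.02*w - 3.78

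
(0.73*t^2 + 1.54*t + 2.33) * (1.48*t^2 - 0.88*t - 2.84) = 1.0804*t^4 + 1.6368*t^3 + 0.02*t^2 - 6.424*t - 6.6172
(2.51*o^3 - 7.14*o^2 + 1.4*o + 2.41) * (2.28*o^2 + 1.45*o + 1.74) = 5.7228*o^5 - 12.6397*o^4 - 2.7936*o^3 - 4.8988*o^2 + 5.9305*o + 4.1934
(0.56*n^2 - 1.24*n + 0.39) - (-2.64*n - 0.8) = 0.56*n^2 + 1.4*n + 1.19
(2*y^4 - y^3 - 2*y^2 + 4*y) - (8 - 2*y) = 2*y^4 - y^3 - 2*y^2 + 6*y - 8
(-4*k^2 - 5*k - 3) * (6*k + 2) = -24*k^3 - 38*k^2 - 28*k - 6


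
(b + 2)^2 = b^2 + 4*b + 4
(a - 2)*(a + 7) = a^2 + 5*a - 14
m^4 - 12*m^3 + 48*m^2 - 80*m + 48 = (m - 6)*(m - 2)^3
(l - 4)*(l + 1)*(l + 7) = l^3 + 4*l^2 - 25*l - 28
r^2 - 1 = (r - 1)*(r + 1)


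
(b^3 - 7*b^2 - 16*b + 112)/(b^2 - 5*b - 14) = (b^2 - 16)/(b + 2)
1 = 1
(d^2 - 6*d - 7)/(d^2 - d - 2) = (d - 7)/(d - 2)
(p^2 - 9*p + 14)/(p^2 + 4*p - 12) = (p - 7)/(p + 6)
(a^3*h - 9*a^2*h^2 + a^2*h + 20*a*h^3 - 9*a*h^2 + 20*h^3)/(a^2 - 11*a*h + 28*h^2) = h*(a^2 - 5*a*h + a - 5*h)/(a - 7*h)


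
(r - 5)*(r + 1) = r^2 - 4*r - 5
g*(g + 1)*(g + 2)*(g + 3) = g^4 + 6*g^3 + 11*g^2 + 6*g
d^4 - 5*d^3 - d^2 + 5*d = d*(d - 5)*(d - 1)*(d + 1)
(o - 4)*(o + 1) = o^2 - 3*o - 4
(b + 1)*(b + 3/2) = b^2 + 5*b/2 + 3/2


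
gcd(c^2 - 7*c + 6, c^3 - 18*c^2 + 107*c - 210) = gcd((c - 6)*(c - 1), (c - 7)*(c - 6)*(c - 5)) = c - 6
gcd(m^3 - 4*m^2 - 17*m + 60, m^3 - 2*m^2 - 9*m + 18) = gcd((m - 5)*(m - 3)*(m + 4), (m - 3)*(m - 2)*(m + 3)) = m - 3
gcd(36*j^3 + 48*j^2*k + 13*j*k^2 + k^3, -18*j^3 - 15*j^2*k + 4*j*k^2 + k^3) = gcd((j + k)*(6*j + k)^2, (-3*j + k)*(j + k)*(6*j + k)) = 6*j^2 + 7*j*k + k^2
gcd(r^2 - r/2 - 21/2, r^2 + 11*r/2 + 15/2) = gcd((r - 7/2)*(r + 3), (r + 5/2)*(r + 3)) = r + 3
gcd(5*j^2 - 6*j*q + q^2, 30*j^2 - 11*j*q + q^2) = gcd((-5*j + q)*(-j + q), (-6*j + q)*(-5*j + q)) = -5*j + q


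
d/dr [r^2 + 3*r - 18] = 2*r + 3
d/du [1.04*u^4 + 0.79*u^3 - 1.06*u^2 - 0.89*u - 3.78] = 4.16*u^3 + 2.37*u^2 - 2.12*u - 0.89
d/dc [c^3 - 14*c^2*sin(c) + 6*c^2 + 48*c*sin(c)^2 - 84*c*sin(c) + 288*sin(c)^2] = -14*c^2*cos(c) + 3*c^2 - 28*c*sin(c) + 48*c*sin(2*c) - 84*c*cos(c) + 12*c + 48*sin(c)^2 - 84*sin(c) + 288*sin(2*c)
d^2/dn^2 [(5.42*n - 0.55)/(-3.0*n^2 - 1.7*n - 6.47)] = (-(5.42*n - 0.55)*(6.0*n + 1.7)*(12.0*n + 3.4) + (97.56*n + 15.128)*(3.0*n^2 + 1.7*n + 6.47))/(3.0*n^2 + 1.7*n + 6.47)^3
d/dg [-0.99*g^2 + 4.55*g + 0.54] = 4.55 - 1.98*g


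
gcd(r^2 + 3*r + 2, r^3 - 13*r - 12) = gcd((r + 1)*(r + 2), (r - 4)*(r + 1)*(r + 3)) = r + 1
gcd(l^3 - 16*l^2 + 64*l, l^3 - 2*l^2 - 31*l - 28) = 1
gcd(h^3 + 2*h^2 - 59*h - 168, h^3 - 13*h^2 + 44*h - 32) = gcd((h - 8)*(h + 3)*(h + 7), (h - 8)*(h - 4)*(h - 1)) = h - 8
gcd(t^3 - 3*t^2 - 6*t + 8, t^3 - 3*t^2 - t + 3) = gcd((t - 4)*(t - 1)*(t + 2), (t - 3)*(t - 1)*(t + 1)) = t - 1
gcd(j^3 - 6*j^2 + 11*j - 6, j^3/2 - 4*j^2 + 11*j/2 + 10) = 1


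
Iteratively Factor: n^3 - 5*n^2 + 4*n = (n - 1)*(n^2 - 4*n) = (n - 4)*(n - 1)*(n)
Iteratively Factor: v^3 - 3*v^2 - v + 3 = (v - 1)*(v^2 - 2*v - 3) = (v - 1)*(v + 1)*(v - 3)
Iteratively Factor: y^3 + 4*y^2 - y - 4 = (y + 4)*(y^2 - 1) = (y - 1)*(y + 4)*(y + 1)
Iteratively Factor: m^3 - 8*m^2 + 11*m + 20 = (m - 5)*(m^2 - 3*m - 4) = (m - 5)*(m + 1)*(m - 4)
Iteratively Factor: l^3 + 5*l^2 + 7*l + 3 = (l + 1)*(l^2 + 4*l + 3) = (l + 1)*(l + 3)*(l + 1)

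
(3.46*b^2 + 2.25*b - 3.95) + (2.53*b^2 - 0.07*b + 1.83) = 5.99*b^2 + 2.18*b - 2.12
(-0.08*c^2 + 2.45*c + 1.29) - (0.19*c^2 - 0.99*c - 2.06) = -0.27*c^2 + 3.44*c + 3.35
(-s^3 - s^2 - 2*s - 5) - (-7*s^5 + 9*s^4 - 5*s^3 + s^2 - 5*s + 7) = 7*s^5 - 9*s^4 + 4*s^3 - 2*s^2 + 3*s - 12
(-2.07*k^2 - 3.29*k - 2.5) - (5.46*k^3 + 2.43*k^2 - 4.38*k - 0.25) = -5.46*k^3 - 4.5*k^2 + 1.09*k - 2.25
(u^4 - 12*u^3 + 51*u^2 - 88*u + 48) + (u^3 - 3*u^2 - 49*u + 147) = u^4 - 11*u^3 + 48*u^2 - 137*u + 195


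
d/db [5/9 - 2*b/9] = -2/9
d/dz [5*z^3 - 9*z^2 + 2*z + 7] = 15*z^2 - 18*z + 2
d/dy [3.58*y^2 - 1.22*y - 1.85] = 7.16*y - 1.22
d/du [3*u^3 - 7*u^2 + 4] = u*(9*u - 14)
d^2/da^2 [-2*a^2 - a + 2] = -4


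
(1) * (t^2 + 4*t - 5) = t^2 + 4*t - 5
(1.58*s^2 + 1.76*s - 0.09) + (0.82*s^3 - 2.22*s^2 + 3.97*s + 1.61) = 0.82*s^3 - 0.64*s^2 + 5.73*s + 1.52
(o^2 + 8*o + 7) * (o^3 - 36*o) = o^5 + 8*o^4 - 29*o^3 - 288*o^2 - 252*o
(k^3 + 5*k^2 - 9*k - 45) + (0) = k^3 + 5*k^2 - 9*k - 45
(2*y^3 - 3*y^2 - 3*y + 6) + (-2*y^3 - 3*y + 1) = -3*y^2 - 6*y + 7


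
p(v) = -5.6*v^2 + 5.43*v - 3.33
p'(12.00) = -128.97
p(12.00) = -744.57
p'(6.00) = -61.77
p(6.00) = -172.35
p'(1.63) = -12.83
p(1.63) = -9.36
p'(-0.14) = 7.00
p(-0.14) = -4.20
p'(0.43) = 0.61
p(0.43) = -2.03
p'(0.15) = 3.75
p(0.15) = -2.64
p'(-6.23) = 75.21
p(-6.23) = -254.51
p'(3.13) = -29.63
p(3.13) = -41.20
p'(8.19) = -86.30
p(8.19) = -334.48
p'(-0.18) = 7.45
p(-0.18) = -4.49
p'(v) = 5.43 - 11.2*v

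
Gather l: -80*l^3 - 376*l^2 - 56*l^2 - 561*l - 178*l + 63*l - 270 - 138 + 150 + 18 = -80*l^3 - 432*l^2 - 676*l - 240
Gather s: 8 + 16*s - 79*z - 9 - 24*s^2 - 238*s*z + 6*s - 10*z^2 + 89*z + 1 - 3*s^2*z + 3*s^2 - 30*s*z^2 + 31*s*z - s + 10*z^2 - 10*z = s^2*(-3*z - 21) + s*(-30*z^2 - 207*z + 21)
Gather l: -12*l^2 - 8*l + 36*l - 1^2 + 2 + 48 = -12*l^2 + 28*l + 49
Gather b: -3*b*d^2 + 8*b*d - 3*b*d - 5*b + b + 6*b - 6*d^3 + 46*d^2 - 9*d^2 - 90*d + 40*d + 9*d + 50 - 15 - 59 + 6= b*(-3*d^2 + 5*d + 2) - 6*d^3 + 37*d^2 - 41*d - 18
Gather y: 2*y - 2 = 2*y - 2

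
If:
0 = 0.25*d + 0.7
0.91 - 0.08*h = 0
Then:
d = -2.80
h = 11.38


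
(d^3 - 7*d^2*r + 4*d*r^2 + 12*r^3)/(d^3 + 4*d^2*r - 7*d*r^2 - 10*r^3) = (d - 6*r)/(d + 5*r)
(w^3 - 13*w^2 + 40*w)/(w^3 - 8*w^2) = (w - 5)/w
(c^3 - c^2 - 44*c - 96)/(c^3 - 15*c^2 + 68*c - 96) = (c^2 + 7*c + 12)/(c^2 - 7*c + 12)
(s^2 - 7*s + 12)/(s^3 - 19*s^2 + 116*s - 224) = (s - 3)/(s^2 - 15*s + 56)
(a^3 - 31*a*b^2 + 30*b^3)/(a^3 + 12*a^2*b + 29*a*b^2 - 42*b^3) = (a - 5*b)/(a + 7*b)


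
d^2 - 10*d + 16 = (d - 8)*(d - 2)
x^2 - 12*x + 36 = (x - 6)^2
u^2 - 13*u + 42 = (u - 7)*(u - 6)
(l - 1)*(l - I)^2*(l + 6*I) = l^4 - l^3 + 4*I*l^3 + 11*l^2 - 4*I*l^2 - 11*l - 6*I*l + 6*I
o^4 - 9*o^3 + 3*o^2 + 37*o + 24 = (o - 8)*(o - 3)*(o + 1)^2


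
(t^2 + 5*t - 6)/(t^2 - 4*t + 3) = (t + 6)/(t - 3)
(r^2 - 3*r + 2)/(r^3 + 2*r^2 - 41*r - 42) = (r^2 - 3*r + 2)/(r^3 + 2*r^2 - 41*r - 42)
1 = 1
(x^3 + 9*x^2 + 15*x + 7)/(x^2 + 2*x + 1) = x + 7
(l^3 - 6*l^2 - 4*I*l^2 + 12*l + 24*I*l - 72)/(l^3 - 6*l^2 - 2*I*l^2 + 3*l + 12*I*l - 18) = (l^2 - 4*I*l + 12)/(l^2 - 2*I*l + 3)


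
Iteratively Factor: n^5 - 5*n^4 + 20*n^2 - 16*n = (n - 4)*(n^4 - n^3 - 4*n^2 + 4*n) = (n - 4)*(n - 1)*(n^3 - 4*n) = (n - 4)*(n - 1)*(n + 2)*(n^2 - 2*n) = (n - 4)*(n - 2)*(n - 1)*(n + 2)*(n)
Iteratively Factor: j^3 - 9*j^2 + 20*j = (j - 4)*(j^2 - 5*j) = j*(j - 4)*(j - 5)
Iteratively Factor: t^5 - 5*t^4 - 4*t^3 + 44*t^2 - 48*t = (t + 3)*(t^4 - 8*t^3 + 20*t^2 - 16*t) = (t - 2)*(t + 3)*(t^3 - 6*t^2 + 8*t) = t*(t - 2)*(t + 3)*(t^2 - 6*t + 8) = t*(t - 2)^2*(t + 3)*(t - 4)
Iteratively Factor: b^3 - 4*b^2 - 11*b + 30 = (b - 2)*(b^2 - 2*b - 15) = (b - 5)*(b - 2)*(b + 3)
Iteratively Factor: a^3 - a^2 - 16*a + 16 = (a + 4)*(a^2 - 5*a + 4) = (a - 4)*(a + 4)*(a - 1)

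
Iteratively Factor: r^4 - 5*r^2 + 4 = (r + 1)*(r^3 - r^2 - 4*r + 4) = (r - 1)*(r + 1)*(r^2 - 4) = (r - 1)*(r + 1)*(r + 2)*(r - 2)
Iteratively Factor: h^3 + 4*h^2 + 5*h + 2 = (h + 1)*(h^2 + 3*h + 2) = (h + 1)^2*(h + 2)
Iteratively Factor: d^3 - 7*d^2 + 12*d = (d)*(d^2 - 7*d + 12) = d*(d - 3)*(d - 4)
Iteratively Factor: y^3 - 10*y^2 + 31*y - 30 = (y - 5)*(y^2 - 5*y + 6) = (y - 5)*(y - 2)*(y - 3)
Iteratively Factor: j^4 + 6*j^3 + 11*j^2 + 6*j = (j + 2)*(j^3 + 4*j^2 + 3*j) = j*(j + 2)*(j^2 + 4*j + 3) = j*(j + 2)*(j + 3)*(j + 1)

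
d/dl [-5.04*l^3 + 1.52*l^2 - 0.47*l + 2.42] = -15.12*l^2 + 3.04*l - 0.47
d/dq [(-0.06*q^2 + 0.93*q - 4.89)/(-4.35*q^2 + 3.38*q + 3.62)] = (3.8427*q^2 - 42.9774*q + 19.8948)/(18.9225*q^4 - 29.406*q^3 - 20.0696*q^2 + 24.4712*q + 13.1044)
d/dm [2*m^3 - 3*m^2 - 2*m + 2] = 6*m^2 - 6*m - 2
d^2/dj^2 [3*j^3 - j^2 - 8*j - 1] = 18*j - 2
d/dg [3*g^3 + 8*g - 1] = 9*g^2 + 8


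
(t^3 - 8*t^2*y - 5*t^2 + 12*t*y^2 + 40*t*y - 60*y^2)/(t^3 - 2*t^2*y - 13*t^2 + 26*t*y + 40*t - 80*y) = (t - 6*y)/(t - 8)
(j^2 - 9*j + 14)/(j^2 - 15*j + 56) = (j - 2)/(j - 8)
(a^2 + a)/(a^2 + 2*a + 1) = a/(a + 1)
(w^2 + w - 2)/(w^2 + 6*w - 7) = (w + 2)/(w + 7)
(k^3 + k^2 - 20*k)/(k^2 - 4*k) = k + 5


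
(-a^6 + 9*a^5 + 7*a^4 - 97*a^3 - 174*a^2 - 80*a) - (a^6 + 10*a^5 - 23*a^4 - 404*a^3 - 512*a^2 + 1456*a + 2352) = -2*a^6 - a^5 + 30*a^4 + 307*a^3 + 338*a^2 - 1536*a - 2352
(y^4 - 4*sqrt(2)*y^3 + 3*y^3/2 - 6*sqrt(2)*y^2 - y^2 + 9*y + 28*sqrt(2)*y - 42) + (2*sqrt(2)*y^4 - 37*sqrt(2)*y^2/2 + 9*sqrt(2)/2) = y^4 + 2*sqrt(2)*y^4 - 4*sqrt(2)*y^3 + 3*y^3/2 - 49*sqrt(2)*y^2/2 - y^2 + 9*y + 28*sqrt(2)*y - 42 + 9*sqrt(2)/2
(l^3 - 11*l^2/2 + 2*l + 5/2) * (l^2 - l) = l^5 - 13*l^4/2 + 15*l^3/2 + l^2/2 - 5*l/2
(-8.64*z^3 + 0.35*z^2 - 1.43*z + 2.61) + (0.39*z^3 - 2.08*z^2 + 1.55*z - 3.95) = -8.25*z^3 - 1.73*z^2 + 0.12*z - 1.34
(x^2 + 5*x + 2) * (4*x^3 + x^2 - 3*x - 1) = 4*x^5 + 21*x^4 + 10*x^3 - 14*x^2 - 11*x - 2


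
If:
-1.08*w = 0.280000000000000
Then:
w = -0.26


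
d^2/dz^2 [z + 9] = 0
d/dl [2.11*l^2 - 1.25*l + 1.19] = 4.22*l - 1.25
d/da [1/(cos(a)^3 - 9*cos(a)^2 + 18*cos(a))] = 3*(sin(a) + 6*sin(a)/cos(a)^2 - 6*tan(a))/((cos(a) - 6)^2*(cos(a) - 3)^2)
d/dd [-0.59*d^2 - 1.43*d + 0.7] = -1.18*d - 1.43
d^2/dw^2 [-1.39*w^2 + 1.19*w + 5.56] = -2.78000000000000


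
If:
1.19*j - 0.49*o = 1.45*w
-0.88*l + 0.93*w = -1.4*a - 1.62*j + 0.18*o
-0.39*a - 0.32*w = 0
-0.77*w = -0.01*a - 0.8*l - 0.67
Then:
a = -0.82051282051282*w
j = 0.458289094158659*w - 0.623067632850242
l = 0.97275641025641*w - 0.8375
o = -1.84619587336979*w - 1.51316425120773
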